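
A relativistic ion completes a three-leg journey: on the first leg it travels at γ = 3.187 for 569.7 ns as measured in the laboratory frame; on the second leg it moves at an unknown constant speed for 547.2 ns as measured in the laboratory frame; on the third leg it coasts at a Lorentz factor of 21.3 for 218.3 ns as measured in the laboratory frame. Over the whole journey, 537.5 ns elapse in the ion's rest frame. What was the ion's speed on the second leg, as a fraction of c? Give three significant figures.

Leg 1: γ = 3.187; τ_1 = 569.7/3.187 = 178.8 ns.
Leg 2: speed unknown; τ_2 = 547.2/γ_2.
Leg 3: γ = 21.3; τ_3 = 218.3/21.30 = 10.25 ns.
Total proper time: 178.8 + τ_2 + 10.25 = 537.5, so τ_2 = 537.5 − 189.0 = 348.5 ns.
γ_2 = 547.2/348.5 = 1.570; β = √(1 − 1/γ²) = √0.5944.

β = 0.771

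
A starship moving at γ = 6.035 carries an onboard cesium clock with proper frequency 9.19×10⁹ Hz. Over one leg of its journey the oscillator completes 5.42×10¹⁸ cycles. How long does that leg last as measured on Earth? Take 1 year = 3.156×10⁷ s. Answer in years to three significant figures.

Δt = 113 years

γ = 6.035
Proper time for N cycles: τ = N/f = 5.42×10¹⁸/(9.19×10⁹) = 5.898×10⁸ s = 18.69 years.
Lab-frame duration Δt = γτ = 6.035 × 18.69 = 112.8 years.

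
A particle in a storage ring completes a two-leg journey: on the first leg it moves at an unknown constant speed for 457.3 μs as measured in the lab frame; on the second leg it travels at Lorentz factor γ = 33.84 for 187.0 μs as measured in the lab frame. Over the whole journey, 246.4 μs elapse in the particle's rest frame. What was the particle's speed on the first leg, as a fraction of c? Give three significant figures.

Leg 1: speed unknown; τ_1 = 457.3/γ_1.
Leg 2: γ = 33.84; τ_2 = 187.0/33.84 = 5.526 μs.
Total proper time: τ_1 + 5.526 = 246.4, so τ_1 = 246.4 − 5.526 = 240.9 μs.
γ_1 = 457.3/240.9 = 1.899; β = √(1 − 1/γ²) = √0.7226.

β = 0.850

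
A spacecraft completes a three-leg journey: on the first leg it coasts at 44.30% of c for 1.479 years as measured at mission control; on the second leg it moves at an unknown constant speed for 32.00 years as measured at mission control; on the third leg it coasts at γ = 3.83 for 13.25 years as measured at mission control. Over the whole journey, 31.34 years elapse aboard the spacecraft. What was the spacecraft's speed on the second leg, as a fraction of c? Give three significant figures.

β = 0.558

Leg 1: β = 0.4430; γ = 1/√(1 − 0.4430²) = 1/√0.8038 = 1.115; τ_1 = 1.479/1.115 = 1.326 years.
Leg 2: speed unknown; τ_2 = 32.00/γ_2.
Leg 3: γ = 3.83; τ_3 = 13.25/3.830 = 3.460 years.
Total proper time: 1.326 + τ_2 + 3.460 = 31.34, so τ_2 = 31.34 − 4.785 = 26.55 years.
γ_2 = 32.00/26.55 = 1.205; β = √(1 − 1/γ²) = √0.3114.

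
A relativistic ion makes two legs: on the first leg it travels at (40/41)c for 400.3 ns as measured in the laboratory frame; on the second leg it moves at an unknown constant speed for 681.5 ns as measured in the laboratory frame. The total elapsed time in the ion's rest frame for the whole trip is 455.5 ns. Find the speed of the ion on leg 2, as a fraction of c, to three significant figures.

Leg 1: γ = 1/√(1 − (40/41)²) = 41/9 ≈ 4.556; τ_1 = 400.3/4.556 = 87.87 ns.
Leg 2: speed unknown; τ_2 = 681.5/γ_2.
Total proper time: 87.87 + τ_2 = 455.5, so τ_2 = 455.5 − 87.87 = 367.6 ns.
γ_2 = 681.5/367.6 = 1.854; β = √(1 − 1/γ²) = √0.7090.

β = 0.842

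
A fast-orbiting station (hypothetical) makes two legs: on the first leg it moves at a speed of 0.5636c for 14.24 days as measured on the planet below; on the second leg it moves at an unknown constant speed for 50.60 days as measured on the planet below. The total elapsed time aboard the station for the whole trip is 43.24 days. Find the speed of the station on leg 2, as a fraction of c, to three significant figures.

β = 0.783

Leg 1: γ = 1/√(1 − 0.5636²) = 1/√0.6824 = 1.211; τ_1 = 14.24/1.211 = 11.76 days.
Leg 2: speed unknown; τ_2 = 50.60/γ_2.
Total proper time: 11.76 + τ_2 = 43.24, so τ_2 = 43.24 − 11.76 = 31.48 days.
γ_2 = 50.60/31.48 = 1.608; β = √(1 − 1/γ²) = √0.6130.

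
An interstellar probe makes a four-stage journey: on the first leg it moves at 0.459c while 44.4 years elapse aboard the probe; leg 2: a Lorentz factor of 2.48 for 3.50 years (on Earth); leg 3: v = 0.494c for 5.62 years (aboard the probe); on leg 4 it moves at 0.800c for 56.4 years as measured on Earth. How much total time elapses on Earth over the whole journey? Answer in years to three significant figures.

Leg 1: γ = 1/√(1 − 0.459²) = 1/√0.7893 = 1.126; Δt_1 = 1.126 × 44.4 = 49.98 years.
Leg 2: 3.50 years is already measured on Earth.
Leg 3: γ = 1/√(1 − 0.494²) = 1/√0.7560 = 1.150; Δt_3 = 1.150 × 5.62 = 6.464 years.
Leg 4: 56.4 years is already measured on Earth.
Total: 49.98 + 3.500 + 6.464 + 56.40 years.

Δt = 116 years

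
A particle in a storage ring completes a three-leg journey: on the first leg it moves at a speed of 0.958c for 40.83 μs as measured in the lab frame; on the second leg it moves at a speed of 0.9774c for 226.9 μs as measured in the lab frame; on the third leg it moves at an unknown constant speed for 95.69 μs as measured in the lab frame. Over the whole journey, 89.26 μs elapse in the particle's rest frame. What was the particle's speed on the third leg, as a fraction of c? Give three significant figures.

Leg 1: γ = 1/√(1 − 0.958²) = 1/√0.08224 = 3.487; τ_1 = 40.83/3.487 = 11.71 μs.
Leg 2: γ = 1/√(1 − 0.9774²) = 1/√0.04469 = 4.730; τ_2 = 226.9/4.730 = 47.97 μs.
Leg 3: speed unknown; τ_3 = 95.69/γ_3.
Total proper time: 11.71 + 47.97 + τ_3 = 89.26, so τ_3 = 89.26 − 59.68 = 29.58 μs.
γ_3 = 95.69/29.58 = 3.234; β = √(1 − 1/γ²) = √0.9044.

β = 0.951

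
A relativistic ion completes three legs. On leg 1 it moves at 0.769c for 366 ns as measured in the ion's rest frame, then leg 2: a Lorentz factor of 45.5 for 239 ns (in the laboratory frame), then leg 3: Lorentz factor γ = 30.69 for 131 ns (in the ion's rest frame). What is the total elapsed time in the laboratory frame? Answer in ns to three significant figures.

Leg 1: γ = 1/√(1 − 0.769²) = 1/√0.4086 = 1.564; Δt_1 = 1.564 × 366 = 572.5 ns.
Leg 2: 239 ns is already measured in the laboratory frame.
Leg 3: γ = 30.69; Δt_3 = 30.69 × 131 = 4020 ns.
Total: 572.5 + 239.0 + 4020 ns.

Δt = 4830 ns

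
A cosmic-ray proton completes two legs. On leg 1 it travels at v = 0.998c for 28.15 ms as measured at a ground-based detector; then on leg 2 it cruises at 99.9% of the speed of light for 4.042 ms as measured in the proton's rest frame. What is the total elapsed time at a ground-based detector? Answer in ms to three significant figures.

Leg 1: 28.15 ms is already measured at a ground-based detector.
Leg 2: β = 0.999; γ = 1/√(1 − 0.999²) = 1/√0.001999 = 22.37; Δt_2 = 22.37 × 4.042 = 90.40 ms.
Total: 28.15 + 90.40 ms.

Δt = 119 ms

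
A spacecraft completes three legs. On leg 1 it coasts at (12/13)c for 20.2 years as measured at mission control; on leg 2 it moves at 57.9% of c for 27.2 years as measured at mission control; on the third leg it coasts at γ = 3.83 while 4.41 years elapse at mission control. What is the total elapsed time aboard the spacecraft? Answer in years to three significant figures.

τ = 31.1 years

Leg 1: γ = 1/√(1 − (12/13)²) = 13/5 = 2.600; τ_1 = 20.2/2.600 = 7.769 years.
Leg 2: β = 0.579; γ = 1/√(1 − 0.579²) = 1/√0.6648 = 1.227; τ_2 = 27.2/1.227 = 22.18 years.
Leg 3: γ = 3.83; τ_3 = 4.41/3.830 = 1.151 years.
Total: 7.769 + 22.18 + 1.151 years.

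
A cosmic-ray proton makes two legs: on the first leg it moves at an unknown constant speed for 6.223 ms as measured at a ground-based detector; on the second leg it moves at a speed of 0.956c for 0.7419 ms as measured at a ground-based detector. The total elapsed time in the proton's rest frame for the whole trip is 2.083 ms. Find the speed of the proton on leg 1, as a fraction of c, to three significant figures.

β = 0.954

Leg 1: speed unknown; τ_1 = 6.223/γ_1.
Leg 2: γ = 1/√(1 − 0.956²) = 1/√0.08606 = 3.409; τ_2 = 0.7419/3.409 = 0.2176 ms.
Total proper time: τ_1 + 0.2176 = 2.083, so τ_1 = 2.083 − 0.2176 = 1.865 ms.
γ_1 = 6.223/1.865 = 3.336; β = √(1 − 1/γ²) = √0.9101.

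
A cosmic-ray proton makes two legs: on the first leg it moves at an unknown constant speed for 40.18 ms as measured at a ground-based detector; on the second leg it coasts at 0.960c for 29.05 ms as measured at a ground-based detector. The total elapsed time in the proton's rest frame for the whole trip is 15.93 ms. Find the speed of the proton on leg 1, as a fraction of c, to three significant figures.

β = 0.981

Leg 1: speed unknown; τ_1 = 40.18/γ_1.
Leg 2: γ = 1/√(1 − 0.960²) = 25/7 ≈ 3.571; τ_2 = 29.05/3.571 = 8.134 ms.
Total proper time: τ_1 + 8.134 = 15.93, so τ_1 = 15.93 − 8.134 = 7.796 ms.
γ_1 = 40.18/7.796 = 5.154; β = √(1 − 1/γ²) = √0.9624.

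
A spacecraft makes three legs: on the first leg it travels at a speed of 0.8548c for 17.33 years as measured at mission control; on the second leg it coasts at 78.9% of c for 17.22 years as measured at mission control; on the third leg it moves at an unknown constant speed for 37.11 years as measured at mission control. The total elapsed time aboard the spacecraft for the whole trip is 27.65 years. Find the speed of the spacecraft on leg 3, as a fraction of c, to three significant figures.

Leg 1: γ = 1/√(1 − 0.8548²) = 1/√0.2693 = 1.927; τ_1 = 17.33/1.927 = 8.994 years.
Leg 2: β = 0.789; γ = 1/√(1 − 0.789²) = 1/√0.3775 = 1.628; τ_2 = 17.22/1.628 = 10.58 years.
Leg 3: speed unknown; τ_3 = 37.11/γ_3.
Total proper time: 8.994 + 10.58 + τ_3 = 27.65, so τ_3 = 27.65 − 19.57 = 8.077 years.
γ_3 = 37.11/8.077 = 4.595; β = √(1 − 1/γ²) = √0.9526.

β = 0.976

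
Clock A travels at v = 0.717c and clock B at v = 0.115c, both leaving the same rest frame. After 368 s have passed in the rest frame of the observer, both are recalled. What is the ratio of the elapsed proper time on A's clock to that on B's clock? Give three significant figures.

τ_A/τ_B = 0.702

A: γ = 1/√(1 − 0.717²) = 1/√0.4859 = 1.435. B: γ = 1/√(1 − 0.115²) = 1/√0.9868 = 1.007.
τ_A/τ_B = γ_B/γ_A = 1.007/1.435 = 0.7017, so τ_A/τ_B = 0.7017.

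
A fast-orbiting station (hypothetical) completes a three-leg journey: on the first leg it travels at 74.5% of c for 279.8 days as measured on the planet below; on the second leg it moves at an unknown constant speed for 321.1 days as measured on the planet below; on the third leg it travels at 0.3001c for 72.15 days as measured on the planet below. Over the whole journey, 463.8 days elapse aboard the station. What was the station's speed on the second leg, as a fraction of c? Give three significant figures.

β = 0.761

Leg 1: β = 0.745; γ = 1/√(1 − 0.745²) = 1/√0.4450 = 1.499; τ_1 = 279.8/1.499 = 186.6 days.
Leg 2: speed unknown; τ_2 = 321.1/γ_2.
Leg 3: γ = 1/√(1 − 0.3001²) = 1/√0.9099 = 1.048; τ_3 = 72.15/1.048 = 68.82 days.
Total proper time: 186.6 + τ_2 + 68.82 = 463.8, so τ_2 = 463.8 − 255.5 = 208.3 days.
γ_2 = 321.1/208.3 = 1.541; β = √(1 − 1/γ²) = √0.5791.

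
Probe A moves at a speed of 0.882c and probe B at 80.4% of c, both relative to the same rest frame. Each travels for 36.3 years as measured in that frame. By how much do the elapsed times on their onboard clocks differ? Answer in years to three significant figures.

|τ_A − τ_B| = 4.48 years

A: γ = 1/√(1 − 0.882²) = 1/√0.2221 = 2.122; τ_A = 36.3/2.122 = 17.11 years.
B: β = 0.804; γ = 1/√(1 − 0.804²) = 1/√0.3536 = 1.682; τ_B = 36.3/1.682 = 21.59 years.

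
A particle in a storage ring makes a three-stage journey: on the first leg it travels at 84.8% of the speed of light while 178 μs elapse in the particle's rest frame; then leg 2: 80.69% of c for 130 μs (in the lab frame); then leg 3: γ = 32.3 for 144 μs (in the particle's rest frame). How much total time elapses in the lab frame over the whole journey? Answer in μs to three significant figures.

Δt = 5120 μs

Leg 1: β = 0.848; γ = 1/√(1 − 0.848²) = 1/√0.2809 = 1.887; Δt_1 = 1.887 × 178 = 335.9 μs.
Leg 2: 130 μs is already measured in the lab frame.
Leg 3: γ = 32.3; Δt_3 = 32.30 × 144 = 4651 μs.
Total: 335.9 + 130.0 + 4651 μs.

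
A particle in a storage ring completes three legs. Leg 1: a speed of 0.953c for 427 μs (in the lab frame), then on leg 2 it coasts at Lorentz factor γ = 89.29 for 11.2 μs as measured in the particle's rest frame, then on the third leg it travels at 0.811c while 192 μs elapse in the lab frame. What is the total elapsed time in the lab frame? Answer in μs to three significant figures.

Leg 1: 427 μs is already measured in the lab frame.
Leg 2: γ = 89.29; Δt_2 = 89.29 × 11.2 = 1000 μs.
Leg 3: 192 μs is already measured in the lab frame.
Total: 427.0 + 1000 + 192.0 μs.

Δt = 1620 μs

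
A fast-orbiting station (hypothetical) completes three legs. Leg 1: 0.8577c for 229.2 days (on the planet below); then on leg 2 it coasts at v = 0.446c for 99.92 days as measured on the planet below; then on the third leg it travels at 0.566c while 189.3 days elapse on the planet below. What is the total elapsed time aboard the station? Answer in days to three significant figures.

Leg 1: γ = 1/√(1 − 0.8577²) = 1/√0.2644 = 1.945; τ_1 = 229.2/1.945 = 117.8 days.
Leg 2: γ = 1/√(1 − 0.446²) = 1/√0.8011 = 1.117; τ_2 = 99.92/1.117 = 89.43 days.
Leg 3: γ = 1/√(1 − 0.566²) = 1/√0.6796 = 1.213; τ_3 = 189.3/1.213 = 156.1 days.
Total: 117.8 + 89.43 + 156.1 days.

τ = 363 days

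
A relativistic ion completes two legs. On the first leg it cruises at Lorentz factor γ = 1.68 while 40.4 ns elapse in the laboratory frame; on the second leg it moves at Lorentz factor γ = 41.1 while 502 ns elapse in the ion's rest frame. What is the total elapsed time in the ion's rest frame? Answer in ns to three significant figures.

Leg 1: γ = 1.68; τ_1 = 40.4/1.680 = 24.05 ns.
Leg 2: 502 ns is already measured in the ion's rest frame.
Total: 24.05 + 502.0 ns.

τ = 526 ns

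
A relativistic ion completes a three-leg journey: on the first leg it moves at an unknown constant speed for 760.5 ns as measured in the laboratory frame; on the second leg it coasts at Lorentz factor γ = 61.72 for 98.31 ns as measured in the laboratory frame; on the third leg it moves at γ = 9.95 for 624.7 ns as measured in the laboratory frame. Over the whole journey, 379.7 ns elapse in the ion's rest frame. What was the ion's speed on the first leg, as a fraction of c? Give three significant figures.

Leg 1: speed unknown; τ_1 = 760.5/γ_1.
Leg 2: γ = 61.72; τ_2 = 98.31/61.72 = 1.593 ns.
Leg 3: γ = 9.95; τ_3 = 624.7/9.950 = 62.78 ns.
Total proper time: τ_1 + 1.593 + 62.78 = 379.7, so τ_1 = 379.7 − 64.38 = 315.3 ns.
γ_1 = 760.5/315.3 = 2.412; β = √(1 − 1/γ²) = √0.8281.

β = 0.910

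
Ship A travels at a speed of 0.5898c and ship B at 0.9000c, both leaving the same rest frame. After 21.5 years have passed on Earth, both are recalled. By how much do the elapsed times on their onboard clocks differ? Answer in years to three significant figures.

|τ_A − τ_B| = 7.99 years

A: γ = 1/√(1 − 0.5898²) = 1/√0.6521 = 1.238; τ_A = 21.5/1.238 = 17.36 years.
B: γ = 1/√(1 − 0.9000²) = 1/√0.1900 = 2.294; τ_B = 21.5/2.294 = 9.372 years.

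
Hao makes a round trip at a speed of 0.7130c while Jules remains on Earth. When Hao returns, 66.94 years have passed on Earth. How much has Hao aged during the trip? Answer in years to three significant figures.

τ = 46.9 years

γ = 1/√(1 − 0.7130²) = 1/√0.4916 = 1.426
Hao's clock measures proper time along the trip: τ = Δt/γ = 66.94/1.426 years.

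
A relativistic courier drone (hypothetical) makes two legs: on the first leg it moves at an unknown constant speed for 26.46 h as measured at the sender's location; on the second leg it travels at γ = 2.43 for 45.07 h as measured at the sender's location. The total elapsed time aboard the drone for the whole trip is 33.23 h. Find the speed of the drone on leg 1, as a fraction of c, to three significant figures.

Leg 1: speed unknown; τ_1 = 26.46/γ_1.
Leg 2: γ = 2.43; τ_2 = 45.07/2.430 = 18.55 h.
Total proper time: τ_1 + 18.55 = 33.23, so τ_1 = 33.23 − 18.55 = 14.68 h.
γ_1 = 26.46/14.68 = 1.802; β = √(1 − 1/γ²) = √0.6921.

β = 0.832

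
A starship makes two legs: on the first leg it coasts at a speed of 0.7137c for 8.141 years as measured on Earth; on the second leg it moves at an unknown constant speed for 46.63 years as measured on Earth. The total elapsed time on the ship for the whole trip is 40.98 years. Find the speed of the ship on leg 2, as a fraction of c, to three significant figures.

β = 0.654

Leg 1: γ = 1/√(1 − 0.7137²) = 1/√0.4906 = 1.428; τ_1 = 8.141/1.428 = 5.702 years.
Leg 2: speed unknown; τ_2 = 46.63/γ_2.
Total proper time: 5.702 + τ_2 = 40.98, so τ_2 = 40.98 − 5.702 = 35.28 years.
γ_2 = 46.63/35.28 = 1.322; β = √(1 − 1/γ²) = √0.4276.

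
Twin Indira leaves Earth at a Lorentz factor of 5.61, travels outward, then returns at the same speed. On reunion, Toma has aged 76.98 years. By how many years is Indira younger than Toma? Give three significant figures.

Δt − τ = 63.3 years

γ = 5.61
Indira's elapsed proper time: τ = 76.98/5.610 = 13.72 years.
Age gap = Δt − τ = 76.98 − 13.72 years.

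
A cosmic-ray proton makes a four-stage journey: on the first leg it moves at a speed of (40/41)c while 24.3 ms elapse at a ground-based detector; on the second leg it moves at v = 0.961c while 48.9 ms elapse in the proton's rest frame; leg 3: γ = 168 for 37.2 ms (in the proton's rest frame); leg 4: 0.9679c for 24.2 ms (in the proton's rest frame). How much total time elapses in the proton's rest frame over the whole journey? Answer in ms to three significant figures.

τ = 116 ms

Leg 1: γ = 1/√(1 − (40/41)²) = 41/9 ≈ 4.556; τ_1 = 24.3/4.556 = 5.334 ms.
Leg 2: 48.9 ms is already measured in the proton's rest frame.
Leg 3: 37.2 ms is already measured in the proton's rest frame.
Leg 4: 24.2 ms is already measured in the proton's rest frame.
Total: 5.334 + 48.90 + 37.20 + 24.20 ms.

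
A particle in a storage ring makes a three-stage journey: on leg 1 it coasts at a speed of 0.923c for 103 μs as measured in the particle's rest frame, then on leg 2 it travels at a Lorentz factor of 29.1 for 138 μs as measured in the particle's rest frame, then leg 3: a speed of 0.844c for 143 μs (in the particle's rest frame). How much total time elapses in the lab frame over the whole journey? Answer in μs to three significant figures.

Leg 1: γ = 1/√(1 − 0.923²) = 1/√0.1481 = 2.599; Δt_1 = 2.599 × 103 = 267.7 μs.
Leg 2: γ = 29.1; Δt_2 = 29.10 × 138 = 4016 μs.
Leg 3: γ = 1/√(1 − 0.844²) = 1/√0.2877 = 1.864; Δt_3 = 1.864 × 143 = 266.6 μs.
Total: 267.7 + 4016 + 266.6 μs.

Δt = 4550 μs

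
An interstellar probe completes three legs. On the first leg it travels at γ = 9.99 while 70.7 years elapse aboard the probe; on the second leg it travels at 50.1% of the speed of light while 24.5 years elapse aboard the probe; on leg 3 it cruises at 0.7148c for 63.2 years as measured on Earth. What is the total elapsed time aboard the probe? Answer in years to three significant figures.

Leg 1: 70.7 years is already measured aboard the probe.
Leg 2: 24.5 years is already measured aboard the probe.
Leg 3: γ = 1/√(1 − 0.7148²) = 1/√0.4891 = 1.430; τ_3 = 63.2/1.430 = 44.20 years.
Total: 70.70 + 24.50 + 44.20 years.

τ = 139 years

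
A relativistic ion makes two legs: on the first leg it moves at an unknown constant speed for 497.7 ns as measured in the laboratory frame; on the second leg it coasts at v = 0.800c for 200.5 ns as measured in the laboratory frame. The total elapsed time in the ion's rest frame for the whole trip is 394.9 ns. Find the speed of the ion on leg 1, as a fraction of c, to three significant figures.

Leg 1: speed unknown; τ_1 = 497.7/γ_1.
Leg 2: γ = 1/√(1 − 0.800²) = 1/√0.3600 = 1.667; τ_2 = 200.5/1.667 = 120.3 ns.
Total proper time: τ_1 + 120.3 = 394.9, so τ_1 = 394.9 − 120.3 = 274.6 ns.
γ_1 = 497.7/274.6 = 1.812; β = √(1 − 1/γ²) = √0.6956.

β = 0.834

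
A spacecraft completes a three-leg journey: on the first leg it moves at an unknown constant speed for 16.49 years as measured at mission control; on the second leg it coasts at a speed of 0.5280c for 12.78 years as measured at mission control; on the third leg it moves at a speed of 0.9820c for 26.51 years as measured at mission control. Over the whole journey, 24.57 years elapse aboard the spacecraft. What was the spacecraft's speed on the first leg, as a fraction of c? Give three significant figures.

β = 0.849

Leg 1: speed unknown; τ_1 = 16.49/γ_1.
Leg 2: γ = 1/√(1 − 0.5280²) = 1/√0.7212 = 1.178; τ_2 = 12.78/1.178 = 10.85 years.
Leg 3: γ = 1/√(1 − 0.9820²) = 1/√0.03568 = 5.294; τ_3 = 26.51/5.294 = 5.007 years.
Total proper time: τ_1 + 10.85 + 5.007 = 24.57, so τ_1 = 24.57 − 15.86 = 8.709 years.
γ_1 = 16.49/8.709 = 1.893; β = √(1 − 1/γ²) = √0.7210.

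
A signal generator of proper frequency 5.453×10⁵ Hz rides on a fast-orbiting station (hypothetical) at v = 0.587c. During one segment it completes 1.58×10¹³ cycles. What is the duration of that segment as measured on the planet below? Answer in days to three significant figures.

Δt = 414 days

γ = 1/√(1 − 0.587²) = 1/√0.6554 = 1.235
Proper time for N cycles: τ = N/f = 1.58×10¹³/(5.453×10⁵) = 2.897×10⁷ s = 335.4 days.
Lab-frame duration Δt = γτ = 1.235 × 335.4 = 414.2 days.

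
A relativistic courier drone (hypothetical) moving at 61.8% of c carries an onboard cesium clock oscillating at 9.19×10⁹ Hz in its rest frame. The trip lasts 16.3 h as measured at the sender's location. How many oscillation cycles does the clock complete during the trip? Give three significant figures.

N = 4.24×10¹⁴

β = 0.618; γ = 1/√(1 − 0.618²) = 1/√0.6181 = 1.272
The oscillator's own cycle count is N = f × τ where τ is the proper time aboard the drone. τ = Δt/γ = 16.3/1.272 = 12.81 h = 4.613×10⁴ s.
N = 9.19×10⁹ × 4.613×10⁴ = 4.240×10¹⁴.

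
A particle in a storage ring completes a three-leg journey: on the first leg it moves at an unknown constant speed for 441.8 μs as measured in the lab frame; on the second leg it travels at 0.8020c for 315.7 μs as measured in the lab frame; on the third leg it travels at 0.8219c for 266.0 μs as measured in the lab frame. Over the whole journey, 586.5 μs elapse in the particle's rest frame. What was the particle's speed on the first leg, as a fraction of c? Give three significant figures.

Leg 1: speed unknown; τ_1 = 441.8/γ_1.
Leg 2: γ = 1/√(1 − 0.8020²) = 1/√0.3568 = 1.674; τ_2 = 315.7/1.674 = 188.6 μs.
Leg 3: γ = 1/√(1 − 0.8219²) = 1/√0.3245 = 1.756; τ_3 = 266.0/1.756 = 151.5 μs.
Total proper time: τ_1 + 188.6 + 151.5 = 586.5, so τ_1 = 586.5 − 340.1 = 246.4 μs.
γ_1 = 441.8/246.4 = 1.793; β = √(1 − 1/γ²) = √0.6889.

β = 0.830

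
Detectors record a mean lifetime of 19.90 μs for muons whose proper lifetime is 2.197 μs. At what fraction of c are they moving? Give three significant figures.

v = 0.994c

γ = Δt/τ₀ = 19.90/2.197 = 9.058
β = √(1 − 1/γ²) = √(1 − 0.01219) = √0.9878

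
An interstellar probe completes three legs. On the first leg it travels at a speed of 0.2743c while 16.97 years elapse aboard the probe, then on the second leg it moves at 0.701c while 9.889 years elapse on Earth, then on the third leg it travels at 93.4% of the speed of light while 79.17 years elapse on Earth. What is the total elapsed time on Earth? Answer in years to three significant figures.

Δt = 107 years

Leg 1: γ = 1/√(1 − 0.2743²) = 1/√0.9248 = 1.040; Δt_1 = 1.040 × 16.97 = 17.65 years.
Leg 2: 9.889 years is already measured on Earth.
Leg 3: 79.17 years is already measured on Earth.
Total: 17.65 + 9.889 + 79.17 years.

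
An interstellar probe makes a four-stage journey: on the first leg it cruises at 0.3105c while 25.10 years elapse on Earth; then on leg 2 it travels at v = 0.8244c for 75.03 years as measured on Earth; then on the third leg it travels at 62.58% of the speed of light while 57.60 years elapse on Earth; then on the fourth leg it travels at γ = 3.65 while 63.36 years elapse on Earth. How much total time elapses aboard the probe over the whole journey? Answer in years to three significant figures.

Leg 1: γ = 1/√(1 − 0.3105²) = 1/√0.9036 = 1.052; τ_1 = 25.10/1.052 = 23.86 years.
Leg 2: γ = 1/√(1 − 0.8244²) = 1/√0.3204 = 1.767; τ_2 = 75.03/1.767 = 42.47 years.
Leg 3: β = 0.6258; γ = 1/√(1 − 0.6258²) = 1/√0.6084 = 1.282; τ_3 = 57.60/1.282 = 44.93 years.
Leg 4: γ = 3.65; τ_4 = 63.36/3.650 = 17.36 years.
Total: 23.86 + 42.47 + 44.93 + 17.36 years.

τ = 129 years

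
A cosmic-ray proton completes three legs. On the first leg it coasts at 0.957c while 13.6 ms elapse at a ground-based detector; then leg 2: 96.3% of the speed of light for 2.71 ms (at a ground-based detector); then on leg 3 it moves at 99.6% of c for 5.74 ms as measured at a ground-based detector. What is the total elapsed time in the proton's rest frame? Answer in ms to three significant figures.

τ = 5.19 ms

Leg 1: γ = 1/√(1 − 0.957²) = 1/√0.08415 = 3.447; τ_1 = 13.6/3.447 = 3.945 ms.
Leg 2: β = 0.963; γ = 1/√(1 − 0.963²) = 1/√0.07263 = 3.711; τ_2 = 2.71/3.711 = 0.7303 ms.
Leg 3: β = 0.996; γ = 1/√(1 − 0.996²) = 1/√0.007984 = 11.19; τ_3 = 5.74/11.19 = 0.5129 ms.
Total: 3.945 + 0.7303 + 0.5129 ms.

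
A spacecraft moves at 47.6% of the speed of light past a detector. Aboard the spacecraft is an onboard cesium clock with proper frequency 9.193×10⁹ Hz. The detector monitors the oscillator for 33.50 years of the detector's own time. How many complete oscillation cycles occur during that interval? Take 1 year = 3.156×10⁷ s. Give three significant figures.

N = 8.55×10¹⁸

β = 0.476; γ = 1/√(1 − 0.476²) = 1/√0.7734 = 1.137
During 33.50 years of lab time, the oscillator's proper time advances by τ = Δt/γ = 33.50/1.137 = 29.46 years = 9.298×10⁸ s.
N = f × τ = 9.193×10⁹ × 9.298×10⁸ = 8.548×10¹⁸.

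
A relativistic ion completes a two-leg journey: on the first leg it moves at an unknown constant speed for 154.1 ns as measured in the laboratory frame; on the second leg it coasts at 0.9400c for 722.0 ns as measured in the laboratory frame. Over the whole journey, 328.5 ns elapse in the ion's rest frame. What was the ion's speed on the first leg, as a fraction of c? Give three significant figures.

Leg 1: speed unknown; τ_1 = 154.1/γ_1.
Leg 2: γ = 1/√(1 − 0.9400²) = 1/√0.1164 = 2.931; τ_2 = 722.0/2.931 = 246.3 ns.
Total proper time: τ_1 + 246.3 = 328.5, so τ_1 = 328.5 − 246.3 = 82.17 ns.
γ_1 = 154.1/82.17 = 1.875; β = √(1 − 1/γ²) = √0.7157.

β = 0.846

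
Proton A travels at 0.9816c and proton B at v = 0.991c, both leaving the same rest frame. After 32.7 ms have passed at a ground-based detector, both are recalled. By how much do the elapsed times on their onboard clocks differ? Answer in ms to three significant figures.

|τ_A − τ_B| = 1.87 ms

A: γ = 1/√(1 − 0.9816²) = 1/√0.03646 = 5.237; τ_A = 32.7/5.237 = 6.244 ms.
B: γ = 1/√(1 − 0.991²) = 1/√0.01792 = 7.470; τ_B = 32.7/7.470 = 4.377 ms.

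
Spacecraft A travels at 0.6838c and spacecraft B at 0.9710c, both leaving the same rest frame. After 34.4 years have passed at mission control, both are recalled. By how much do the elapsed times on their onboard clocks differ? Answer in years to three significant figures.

|τ_A − τ_B| = 16.9 years

A: γ = 1/√(1 − 0.6838²) = 1/√0.5324 = 1.370; τ_A = 34.4/1.370 = 25.10 years.
B: γ = 1/√(1 − 0.9710²) = 1/√0.05716 = 4.183; τ_B = 34.4/4.183 = 8.224 years.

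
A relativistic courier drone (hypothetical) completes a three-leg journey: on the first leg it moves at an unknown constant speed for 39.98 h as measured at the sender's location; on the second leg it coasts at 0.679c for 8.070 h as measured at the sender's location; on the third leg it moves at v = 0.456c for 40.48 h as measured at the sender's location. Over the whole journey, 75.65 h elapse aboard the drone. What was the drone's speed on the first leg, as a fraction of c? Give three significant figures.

Leg 1: speed unknown; τ_1 = 39.98/γ_1.
Leg 2: γ = 1/√(1 − 0.679²) = 1/√0.5390 = 1.362; τ_2 = 8.070/1.362 = 5.924 h.
Leg 3: γ = 1/√(1 − 0.456²) = 1/√0.7921 = 1.124; τ_3 = 40.48/1.124 = 36.03 h.
Total proper time: τ_1 + 5.924 + 36.03 = 75.65, so τ_1 = 75.65 − 41.95 = 33.70 h.
γ_1 = 39.98/33.70 = 1.186; β = √(1 − 1/γ²) = √0.2895.

β = 0.538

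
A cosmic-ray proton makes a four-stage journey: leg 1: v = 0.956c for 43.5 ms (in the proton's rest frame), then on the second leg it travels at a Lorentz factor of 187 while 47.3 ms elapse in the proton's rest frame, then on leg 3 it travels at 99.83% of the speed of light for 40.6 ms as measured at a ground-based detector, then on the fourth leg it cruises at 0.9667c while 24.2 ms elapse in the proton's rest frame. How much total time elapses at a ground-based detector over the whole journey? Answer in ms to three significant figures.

Leg 1: γ = 1/√(1 − 0.956²) = 1/√0.08606 = 3.409; Δt_1 = 3.409 × 43.5 = 148.3 ms.
Leg 2: γ = 187; Δt_2 = 187.0 × 47.3 = 8845 ms.
Leg 3: 40.6 ms is already measured at a ground-based detector.
Leg 4: γ = 1/√(1 − 0.9667²) = 1/√0.06549 = 3.908; Δt_4 = 3.908 × 24.2 = 94.56 ms.
Total: 148.3 + 8845 + 40.60 + 94.56 ms.

Δt = 9130 ms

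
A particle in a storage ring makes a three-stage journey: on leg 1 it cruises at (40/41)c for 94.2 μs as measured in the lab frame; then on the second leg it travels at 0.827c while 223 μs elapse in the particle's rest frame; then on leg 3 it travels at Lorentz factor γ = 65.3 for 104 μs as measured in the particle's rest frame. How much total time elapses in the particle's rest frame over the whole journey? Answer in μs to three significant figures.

τ = 348 μs

Leg 1: γ = 1/√(1 − (40/41)²) = 41/9 ≈ 4.556; τ_1 = 94.2/4.556 = 20.68 μs.
Leg 2: 223 μs is already measured in the particle's rest frame.
Leg 3: 104 μs is already measured in the particle's rest frame.
Total: 20.68 + 223.0 + 104.0 μs.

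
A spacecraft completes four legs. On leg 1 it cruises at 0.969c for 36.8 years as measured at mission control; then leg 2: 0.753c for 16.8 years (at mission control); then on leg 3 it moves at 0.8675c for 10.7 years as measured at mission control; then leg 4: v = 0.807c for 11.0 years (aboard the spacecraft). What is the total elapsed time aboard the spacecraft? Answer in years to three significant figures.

Leg 1: γ = 1/√(1 − 0.969²) = 1/√0.06104 = 4.048; τ_1 = 36.8/4.048 = 9.092 years.
Leg 2: γ = 1/√(1 − 0.753²) = 1/√0.4330 = 1.520; τ_2 = 16.8/1.520 = 11.05 years.
Leg 3: γ = 1/√(1 − 0.8675²) = 1/√0.2474 = 2.010; τ_3 = 10.7/2.010 = 5.323 years.
Leg 4: 11.0 years is already measured aboard the spacecraft.
Total: 9.092 + 11.05 + 5.323 + 11.00 years.

τ = 36.5 years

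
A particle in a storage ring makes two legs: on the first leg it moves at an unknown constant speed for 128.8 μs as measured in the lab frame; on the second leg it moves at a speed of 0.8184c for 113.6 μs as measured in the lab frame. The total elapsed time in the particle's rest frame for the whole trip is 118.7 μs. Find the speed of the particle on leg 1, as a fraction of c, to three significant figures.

Leg 1: speed unknown; τ_1 = 128.8/γ_1.
Leg 2: γ = 1/√(1 − 0.8184²) = 1/√0.3302 = 1.740; τ_2 = 113.6/1.740 = 65.28 μs.
Total proper time: τ_1 + 65.28 = 118.7, so τ_1 = 118.7 − 65.28 = 53.42 μs.
γ_1 = 128.8/53.42 = 2.411; β = √(1 − 1/γ²) = √0.8280.

β = 0.910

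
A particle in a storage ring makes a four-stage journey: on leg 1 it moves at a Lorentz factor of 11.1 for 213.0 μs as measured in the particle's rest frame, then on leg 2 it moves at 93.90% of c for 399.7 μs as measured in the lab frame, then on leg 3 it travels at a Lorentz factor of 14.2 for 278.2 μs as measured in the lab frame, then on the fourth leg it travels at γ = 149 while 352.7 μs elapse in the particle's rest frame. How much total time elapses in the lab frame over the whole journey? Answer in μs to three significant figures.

Leg 1: γ = 11.1; Δt_1 = 11.10 × 213.0 = 2364 μs.
Leg 2: 399.7 μs is already measured in the lab frame.
Leg 3: 278.2 μs is already measured in the lab frame.
Leg 4: γ = 149; Δt_4 = 149.0 × 352.7 = 5.255×10⁴ μs.
Total: 2364 + 399.7 + 278.2 + 5.255×10⁴ μs.

Δt = 5.56×10⁴ μs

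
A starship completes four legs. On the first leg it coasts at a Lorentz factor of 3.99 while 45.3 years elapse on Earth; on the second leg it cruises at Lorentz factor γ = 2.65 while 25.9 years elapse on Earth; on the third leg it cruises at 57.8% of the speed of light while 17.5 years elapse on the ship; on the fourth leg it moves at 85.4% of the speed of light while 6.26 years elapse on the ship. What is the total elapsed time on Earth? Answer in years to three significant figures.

Leg 1: 45.3 years is already measured on Earth.
Leg 2: 25.9 years is already measured on Earth.
Leg 3: β = 0.578; γ = 1/√(1 − 0.578²) = 1/√0.6659 = 1.225; Δt_3 = 1.225 × 17.5 = 21.45 years.
Leg 4: β = 0.854; γ = 1/√(1 − 0.854²) = 1/√0.2707 = 1.922; Δt_4 = 1.922 × 6.26 = 12.03 years.
Total: 45.30 + 25.90 + 21.45 + 12.03 years.

Δt = 105 years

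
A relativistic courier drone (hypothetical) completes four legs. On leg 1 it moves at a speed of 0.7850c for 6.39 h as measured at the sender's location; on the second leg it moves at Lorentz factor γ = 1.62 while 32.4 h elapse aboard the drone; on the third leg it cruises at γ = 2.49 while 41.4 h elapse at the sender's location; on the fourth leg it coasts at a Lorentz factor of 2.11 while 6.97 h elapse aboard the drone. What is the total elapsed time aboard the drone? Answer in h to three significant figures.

τ = 60.0 h

Leg 1: γ = 1/√(1 − 0.7850²) = 1/√0.3838 = 1.614; τ_1 = 6.39/1.614 = 3.959 h.
Leg 2: 32.4 h is already measured aboard the drone.
Leg 3: γ = 2.49; τ_3 = 41.4/2.490 = 16.63 h.
Leg 4: 6.97 h is already measured aboard the drone.
Total: 3.959 + 32.40 + 16.63 + 6.970 h.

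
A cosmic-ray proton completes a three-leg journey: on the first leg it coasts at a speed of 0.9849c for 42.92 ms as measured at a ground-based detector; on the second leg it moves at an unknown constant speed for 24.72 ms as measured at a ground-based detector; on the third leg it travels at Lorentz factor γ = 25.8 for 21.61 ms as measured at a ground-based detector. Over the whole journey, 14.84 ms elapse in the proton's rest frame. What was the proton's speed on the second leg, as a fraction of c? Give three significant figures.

β = 0.964

Leg 1: γ = 1/√(1 − 0.9849²) = 1/√0.02997 = 5.776; τ_1 = 42.92/5.776 = 7.430 ms.
Leg 2: speed unknown; τ_2 = 24.72/γ_2.
Leg 3: γ = 25.8; τ_3 = 21.61/25.80 = 0.8376 ms.
Total proper time: 7.430 + τ_2 + 0.8376 = 14.84, so τ_2 = 14.84 − 8.268 = 6.572 ms.
γ_2 = 24.72/6.572 = 3.761; β = √(1 − 1/γ²) = √0.9293.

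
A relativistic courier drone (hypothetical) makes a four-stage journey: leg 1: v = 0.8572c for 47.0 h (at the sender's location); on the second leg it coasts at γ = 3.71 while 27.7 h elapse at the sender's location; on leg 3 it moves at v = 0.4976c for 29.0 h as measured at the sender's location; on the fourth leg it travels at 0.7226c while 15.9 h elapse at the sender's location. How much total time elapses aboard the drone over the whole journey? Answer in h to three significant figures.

τ = 67.8 h

Leg 1: γ = 1/√(1 − 0.8572²) = 1/√0.2652 = 1.942; τ_1 = 47.0/1.942 = 24.20 h.
Leg 2: γ = 3.71; τ_2 = 27.7/3.710 = 7.466 h.
Leg 3: γ = 1/√(1 − 0.4976²) = 1/√0.7524 = 1.153; τ_3 = 29.0/1.153 = 25.15 h.
Leg 4: γ = 1/√(1 − 0.7226²) = 1/√0.4778 = 1.447; τ_4 = 15.9/1.447 = 10.99 h.
Total: 24.20 + 7.466 + 25.15 + 10.99 h.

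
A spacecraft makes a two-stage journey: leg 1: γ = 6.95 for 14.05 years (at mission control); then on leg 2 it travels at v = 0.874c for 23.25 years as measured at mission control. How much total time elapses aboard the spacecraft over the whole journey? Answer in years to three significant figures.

τ = 13.3 years

Leg 1: γ = 6.95; τ_1 = 14.05/6.950 = 2.022 years.
Leg 2: γ = 1/√(1 − 0.874²) = 1/√0.2361 = 2.058; τ_2 = 23.25/2.058 = 11.30 years.
Total: 2.022 + 11.30 years.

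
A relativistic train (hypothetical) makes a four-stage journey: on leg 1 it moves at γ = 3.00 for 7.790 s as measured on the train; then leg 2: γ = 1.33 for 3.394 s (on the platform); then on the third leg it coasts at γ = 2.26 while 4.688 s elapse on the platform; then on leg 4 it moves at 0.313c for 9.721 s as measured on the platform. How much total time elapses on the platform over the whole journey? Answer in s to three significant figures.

Δt = 41.2 s

Leg 1: γ = 3.00; Δt_1 = 3.000 × 7.790 = 23.37 s.
Leg 2: 3.394 s is already measured on the platform.
Leg 3: 4.688 s is already measured on the platform.
Leg 4: 9.721 s is already measured on the platform.
Total: 23.37 + 3.394 + 4.688 + 9.721 s.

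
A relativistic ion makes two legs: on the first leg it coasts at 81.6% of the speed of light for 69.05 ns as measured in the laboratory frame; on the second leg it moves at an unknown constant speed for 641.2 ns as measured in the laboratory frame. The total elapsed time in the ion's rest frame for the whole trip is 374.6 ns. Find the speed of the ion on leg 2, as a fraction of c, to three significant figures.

β = 0.853

Leg 1: β = 0.816; γ = 1/√(1 − 0.816²) = 1/√0.3341 = 1.730; τ_1 = 69.05/1.730 = 39.91 ns.
Leg 2: speed unknown; τ_2 = 641.2/γ_2.
Total proper time: 39.91 + τ_2 = 374.6, so τ_2 = 374.6 − 39.91 = 334.7 ns.
γ_2 = 641.2/334.7 = 1.916; β = √(1 − 1/γ²) = √0.7276.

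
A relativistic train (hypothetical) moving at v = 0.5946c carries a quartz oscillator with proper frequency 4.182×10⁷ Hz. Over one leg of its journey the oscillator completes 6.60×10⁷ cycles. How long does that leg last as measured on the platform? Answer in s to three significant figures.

Δt = 1.96 s

γ = 1/√(1 − 0.5946²) = 1/√0.6465 = 1.244
Proper time for N cycles: τ = N/f = 6.60×10⁷/(4.182×10⁷) = 1.578×10⁰ s = 1.578 s.
Lab-frame duration Δt = γτ = 1.244 × 1.578 = 1.963 s.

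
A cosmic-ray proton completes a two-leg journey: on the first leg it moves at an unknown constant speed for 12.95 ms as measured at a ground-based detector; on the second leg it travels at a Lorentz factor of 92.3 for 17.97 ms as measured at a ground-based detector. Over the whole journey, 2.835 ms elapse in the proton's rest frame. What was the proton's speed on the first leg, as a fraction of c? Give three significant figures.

Leg 1: speed unknown; τ_1 = 12.95/γ_1.
Leg 2: γ = 92.3; τ_2 = 17.97/92.30 = 0.1947 ms.
Total proper time: τ_1 + 0.1947 = 2.835, so τ_1 = 2.835 − 0.1947 = 2.640 ms.
γ_1 = 12.95/2.640 = 4.905; β = √(1 − 1/γ²) = √0.9584.

β = 0.979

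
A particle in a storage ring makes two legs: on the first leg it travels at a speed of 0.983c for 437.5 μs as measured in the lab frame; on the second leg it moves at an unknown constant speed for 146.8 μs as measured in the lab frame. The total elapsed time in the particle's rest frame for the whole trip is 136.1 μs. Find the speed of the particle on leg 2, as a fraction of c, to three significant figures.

β = 0.925

Leg 1: γ = 1/√(1 − 0.983²) = 1/√0.03371 = 5.446; τ_1 = 437.5/5.446 = 80.33 μs.
Leg 2: speed unknown; τ_2 = 146.8/γ_2.
Total proper time: 80.33 + τ_2 = 136.1, so τ_2 = 136.1 − 80.33 = 55.77 μs.
γ_2 = 146.8/55.77 = 2.632; β = √(1 − 1/γ²) = √0.8557.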